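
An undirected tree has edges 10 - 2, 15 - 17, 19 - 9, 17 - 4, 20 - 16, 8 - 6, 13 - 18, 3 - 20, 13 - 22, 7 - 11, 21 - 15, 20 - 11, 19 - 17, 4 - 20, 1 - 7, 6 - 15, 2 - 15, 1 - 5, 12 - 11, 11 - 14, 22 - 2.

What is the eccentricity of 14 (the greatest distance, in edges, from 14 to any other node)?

9

The node farthest from 14 is 18, via 14–11–20–4–17–15–2–22–13–18 — 9 edges.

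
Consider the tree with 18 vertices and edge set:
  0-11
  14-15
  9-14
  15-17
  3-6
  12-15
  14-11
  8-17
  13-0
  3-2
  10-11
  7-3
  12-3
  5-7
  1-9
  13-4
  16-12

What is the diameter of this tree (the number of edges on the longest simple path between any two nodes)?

9

Starting from 5, a farthest node is 4 at distance 9.
One longest path: 5 – 7 – 3 – 12 – 15 – 14 – 11 – 0 – 13 – 4.
So the diameter is 9.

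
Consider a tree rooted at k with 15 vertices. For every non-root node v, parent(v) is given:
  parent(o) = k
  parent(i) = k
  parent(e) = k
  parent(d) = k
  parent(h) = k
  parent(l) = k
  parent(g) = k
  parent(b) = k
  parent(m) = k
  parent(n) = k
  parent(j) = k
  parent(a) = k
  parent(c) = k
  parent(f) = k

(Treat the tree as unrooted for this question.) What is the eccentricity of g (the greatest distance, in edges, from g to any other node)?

The node farthest from g is h (d, i, c, j, l, o, b, n, f, a, m, e also at distance 2), via g – k – h — 2 edges.

2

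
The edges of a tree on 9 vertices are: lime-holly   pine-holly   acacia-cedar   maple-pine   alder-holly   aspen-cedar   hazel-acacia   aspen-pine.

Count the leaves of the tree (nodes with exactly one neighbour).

4

The leaves are alder, hazel, lime, maple.
That is 4 leaves.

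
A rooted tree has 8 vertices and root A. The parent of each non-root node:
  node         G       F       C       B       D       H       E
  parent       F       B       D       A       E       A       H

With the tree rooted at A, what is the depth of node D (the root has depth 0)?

3

A → H → E → D — 3 edges.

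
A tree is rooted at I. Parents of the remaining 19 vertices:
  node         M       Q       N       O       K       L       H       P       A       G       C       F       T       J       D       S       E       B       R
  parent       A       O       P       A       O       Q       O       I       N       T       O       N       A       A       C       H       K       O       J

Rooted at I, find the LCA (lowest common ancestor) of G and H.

A

Ancestors of G (toward the root): G, T, A, N, P, I.
Ancestors of H: H, O, A, N, P, I.
The deepest node appearing in both lists is A.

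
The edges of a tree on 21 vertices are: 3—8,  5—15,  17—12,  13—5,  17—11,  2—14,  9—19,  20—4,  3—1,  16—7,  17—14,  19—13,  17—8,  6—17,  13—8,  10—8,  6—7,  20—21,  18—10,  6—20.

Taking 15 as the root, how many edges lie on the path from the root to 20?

15 – 5 – 13 – 8 – 17 – 6 – 20 — 6 edges.

6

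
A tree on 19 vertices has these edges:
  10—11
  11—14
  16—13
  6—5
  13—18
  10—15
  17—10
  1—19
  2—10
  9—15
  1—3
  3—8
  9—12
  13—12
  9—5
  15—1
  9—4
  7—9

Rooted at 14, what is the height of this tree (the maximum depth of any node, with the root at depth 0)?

7

16 sits deepest: 14-11-10-15-9-12-13-16 — 7 edges from the root.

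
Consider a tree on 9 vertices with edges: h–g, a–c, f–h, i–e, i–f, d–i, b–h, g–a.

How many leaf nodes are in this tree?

Degree-1 nodes: b, c, d, e — 4 of them.

4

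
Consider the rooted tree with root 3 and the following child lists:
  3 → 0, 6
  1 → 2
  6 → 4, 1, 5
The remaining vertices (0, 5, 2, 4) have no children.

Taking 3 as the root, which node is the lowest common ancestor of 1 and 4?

Path 1→root: 1 6 3; path 4→root: 4 6 3.
First common node: 6.

6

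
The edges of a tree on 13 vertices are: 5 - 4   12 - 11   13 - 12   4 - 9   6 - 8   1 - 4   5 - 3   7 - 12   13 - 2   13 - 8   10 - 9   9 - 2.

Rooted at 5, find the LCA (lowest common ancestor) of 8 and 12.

13

Ancestors of 8 (toward the root): 8, 13, 2, 9, 4, 5.
Ancestors of 12: 12, 13, 2, 9, 4, 5.
The deepest node appearing in both lists is 13.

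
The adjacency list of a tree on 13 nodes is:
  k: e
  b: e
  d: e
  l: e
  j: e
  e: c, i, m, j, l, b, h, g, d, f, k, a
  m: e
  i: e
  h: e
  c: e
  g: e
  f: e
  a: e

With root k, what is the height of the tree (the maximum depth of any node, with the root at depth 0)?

2

The longest root-to-leaf path is k – e – g (2 edges).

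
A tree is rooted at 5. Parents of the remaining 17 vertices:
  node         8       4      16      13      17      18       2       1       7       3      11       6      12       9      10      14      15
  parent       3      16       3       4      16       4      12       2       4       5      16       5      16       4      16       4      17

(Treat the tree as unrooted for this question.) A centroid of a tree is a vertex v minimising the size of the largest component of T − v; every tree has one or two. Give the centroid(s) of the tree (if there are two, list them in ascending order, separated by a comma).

Delete 16: the remaining components have sizes 6, 4, 3, 2, 1, 1. Max 6 ≤ 9, so 16 is a centroid.
Every other node leaves some component of size > 9, so the centroid is unique.

16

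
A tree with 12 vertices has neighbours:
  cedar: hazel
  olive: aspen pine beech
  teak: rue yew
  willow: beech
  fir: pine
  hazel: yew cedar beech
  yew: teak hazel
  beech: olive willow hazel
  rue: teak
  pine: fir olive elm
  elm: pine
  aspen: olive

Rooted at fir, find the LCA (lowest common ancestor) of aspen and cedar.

olive

Ancestors of aspen (toward the root): aspen, olive, pine, fir.
Ancestors of cedar: cedar, hazel, beech, olive, pine, fir.
The deepest node appearing in both lists is olive.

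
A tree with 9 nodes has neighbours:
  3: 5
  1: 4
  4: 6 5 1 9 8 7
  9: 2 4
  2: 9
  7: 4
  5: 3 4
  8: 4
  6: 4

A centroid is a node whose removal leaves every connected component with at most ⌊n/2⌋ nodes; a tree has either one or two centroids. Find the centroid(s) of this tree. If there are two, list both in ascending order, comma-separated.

4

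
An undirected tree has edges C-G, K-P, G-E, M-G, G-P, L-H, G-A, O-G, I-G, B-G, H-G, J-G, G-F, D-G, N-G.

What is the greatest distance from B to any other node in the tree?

3

Distances from B peak at 3, attained at L (K also at distance 3).
B – G – H – L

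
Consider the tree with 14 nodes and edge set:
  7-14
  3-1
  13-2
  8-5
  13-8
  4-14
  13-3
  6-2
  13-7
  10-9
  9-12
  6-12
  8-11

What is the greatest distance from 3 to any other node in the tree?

6

The node farthest from 3 is 10, via 3 – 13 – 2 – 6 – 12 – 9 – 10 — 6 edges.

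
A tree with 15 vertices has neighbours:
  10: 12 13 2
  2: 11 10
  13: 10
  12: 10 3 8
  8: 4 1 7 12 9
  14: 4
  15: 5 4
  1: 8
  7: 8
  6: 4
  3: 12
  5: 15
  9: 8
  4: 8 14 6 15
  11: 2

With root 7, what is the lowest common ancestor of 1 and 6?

Ancestors of 1 (toward the root): 1, 8, 7.
Ancestors of 6: 6, 4, 8, 7.
The deepest node appearing in both lists is 8.

8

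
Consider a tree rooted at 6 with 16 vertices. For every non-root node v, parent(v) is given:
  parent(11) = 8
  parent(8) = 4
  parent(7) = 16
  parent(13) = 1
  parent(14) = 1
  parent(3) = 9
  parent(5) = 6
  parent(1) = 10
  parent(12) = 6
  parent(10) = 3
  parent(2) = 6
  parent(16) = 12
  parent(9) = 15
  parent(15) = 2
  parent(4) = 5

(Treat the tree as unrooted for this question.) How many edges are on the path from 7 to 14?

10

7 - 16 - 12 - 6 - 2 - 15 - 9 - 3 - 10 - 1 - 14: 10 edges.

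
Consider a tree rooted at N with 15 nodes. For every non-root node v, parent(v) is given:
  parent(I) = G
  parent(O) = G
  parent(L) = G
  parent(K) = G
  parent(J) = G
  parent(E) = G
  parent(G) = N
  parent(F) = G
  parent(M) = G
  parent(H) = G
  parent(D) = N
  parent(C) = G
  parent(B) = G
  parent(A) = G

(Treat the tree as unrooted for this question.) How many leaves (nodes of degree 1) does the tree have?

Degree-1 nodes: A, B, C, D, E, F, H, I, J, K, L, M, O — 13 of them.

13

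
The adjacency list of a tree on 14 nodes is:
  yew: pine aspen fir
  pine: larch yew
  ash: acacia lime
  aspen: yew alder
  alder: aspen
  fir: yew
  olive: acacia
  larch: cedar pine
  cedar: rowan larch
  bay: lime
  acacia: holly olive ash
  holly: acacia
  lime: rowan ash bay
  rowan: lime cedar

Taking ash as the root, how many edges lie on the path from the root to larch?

4

Climbing from larch to the root: larch → cedar → rowan → lime → ash. That's 4 steps.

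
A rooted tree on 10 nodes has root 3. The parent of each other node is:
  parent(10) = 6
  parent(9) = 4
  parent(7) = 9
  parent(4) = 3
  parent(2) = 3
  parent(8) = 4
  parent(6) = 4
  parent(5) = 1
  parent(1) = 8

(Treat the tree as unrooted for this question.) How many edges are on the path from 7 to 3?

The path is 7 – 9 – 4 – 3, which has 3 edges.

3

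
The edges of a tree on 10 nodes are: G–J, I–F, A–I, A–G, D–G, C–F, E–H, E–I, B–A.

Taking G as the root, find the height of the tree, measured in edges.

4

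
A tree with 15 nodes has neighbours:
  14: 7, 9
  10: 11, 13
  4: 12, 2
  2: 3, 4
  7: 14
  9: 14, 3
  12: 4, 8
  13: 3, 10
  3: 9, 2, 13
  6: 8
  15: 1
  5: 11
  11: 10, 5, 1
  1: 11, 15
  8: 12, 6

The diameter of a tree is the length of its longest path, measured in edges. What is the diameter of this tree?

10

Starting from 15, a farthest node is 6 at distance 10.
One longest path: 15-1-11-10-13-3-2-4-12-8-6.
So the diameter is 10.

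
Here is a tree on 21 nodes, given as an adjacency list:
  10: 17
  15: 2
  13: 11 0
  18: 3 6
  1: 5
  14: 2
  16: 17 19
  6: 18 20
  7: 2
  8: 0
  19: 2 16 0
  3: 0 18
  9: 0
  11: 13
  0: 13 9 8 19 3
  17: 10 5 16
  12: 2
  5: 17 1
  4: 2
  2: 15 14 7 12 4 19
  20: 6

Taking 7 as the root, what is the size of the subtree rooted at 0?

9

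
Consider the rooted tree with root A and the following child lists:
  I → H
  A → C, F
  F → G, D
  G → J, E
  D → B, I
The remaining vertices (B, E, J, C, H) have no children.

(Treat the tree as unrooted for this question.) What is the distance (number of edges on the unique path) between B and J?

Walking from B: B - D - F - G - J. Length 4.

4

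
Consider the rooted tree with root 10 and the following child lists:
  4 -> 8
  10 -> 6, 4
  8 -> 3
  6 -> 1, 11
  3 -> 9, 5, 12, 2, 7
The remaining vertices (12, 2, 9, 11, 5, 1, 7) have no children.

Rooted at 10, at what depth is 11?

Path from 10 to 11: 10 → 6 → 11, which has 2 edges.

2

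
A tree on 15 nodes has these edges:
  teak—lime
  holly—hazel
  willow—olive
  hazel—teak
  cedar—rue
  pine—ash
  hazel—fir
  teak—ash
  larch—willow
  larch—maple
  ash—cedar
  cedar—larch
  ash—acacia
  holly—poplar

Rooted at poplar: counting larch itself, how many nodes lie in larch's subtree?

4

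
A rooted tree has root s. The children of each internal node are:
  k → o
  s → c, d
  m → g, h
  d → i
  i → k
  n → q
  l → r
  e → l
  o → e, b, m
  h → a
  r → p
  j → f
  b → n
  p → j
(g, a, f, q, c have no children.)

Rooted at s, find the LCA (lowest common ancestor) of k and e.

k

Path k→root: k i d s; path e→root: e o k i d s.
First common node: k.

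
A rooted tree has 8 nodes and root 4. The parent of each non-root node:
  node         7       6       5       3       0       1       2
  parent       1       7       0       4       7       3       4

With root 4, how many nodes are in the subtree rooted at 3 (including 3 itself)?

6

Descendants of 3 (including itself): 3, 1, 7, 6, 0, 5. That's 6.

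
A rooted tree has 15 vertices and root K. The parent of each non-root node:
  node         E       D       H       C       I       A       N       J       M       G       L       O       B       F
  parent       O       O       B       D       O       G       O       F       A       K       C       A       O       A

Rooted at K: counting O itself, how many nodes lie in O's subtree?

Descendants of O (including itself): O, B, E, D, I, N, H, C, L. That's 9.

9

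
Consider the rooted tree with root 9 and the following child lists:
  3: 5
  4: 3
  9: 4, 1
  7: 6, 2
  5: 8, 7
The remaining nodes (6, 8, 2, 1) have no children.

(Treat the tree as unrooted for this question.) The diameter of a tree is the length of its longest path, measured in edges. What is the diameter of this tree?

Starting from 1, a farthest node is 2 at distance 6.
One longest path: 1 - 9 - 4 - 3 - 5 - 7 - 2.
So the diameter is 6.

6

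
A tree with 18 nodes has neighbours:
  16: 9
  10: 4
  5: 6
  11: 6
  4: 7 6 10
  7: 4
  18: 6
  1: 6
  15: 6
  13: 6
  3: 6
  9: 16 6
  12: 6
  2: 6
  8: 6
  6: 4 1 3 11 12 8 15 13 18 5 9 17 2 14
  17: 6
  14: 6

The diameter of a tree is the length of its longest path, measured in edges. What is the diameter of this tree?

Starting from 16, a farthest node is 7 at distance 4.
One longest path: 16 – 9 – 6 – 4 – 7.
So the diameter is 4.

4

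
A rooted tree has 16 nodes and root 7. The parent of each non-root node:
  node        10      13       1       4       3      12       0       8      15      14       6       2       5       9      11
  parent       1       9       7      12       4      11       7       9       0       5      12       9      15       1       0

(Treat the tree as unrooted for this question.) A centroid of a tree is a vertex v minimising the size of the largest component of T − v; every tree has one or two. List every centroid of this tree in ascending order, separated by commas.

0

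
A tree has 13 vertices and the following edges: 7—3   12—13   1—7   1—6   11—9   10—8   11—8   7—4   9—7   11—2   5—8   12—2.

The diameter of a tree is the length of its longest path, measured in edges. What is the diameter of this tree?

7

A longest path is 13–12–2–11–9–7–1–6, with 7 edges.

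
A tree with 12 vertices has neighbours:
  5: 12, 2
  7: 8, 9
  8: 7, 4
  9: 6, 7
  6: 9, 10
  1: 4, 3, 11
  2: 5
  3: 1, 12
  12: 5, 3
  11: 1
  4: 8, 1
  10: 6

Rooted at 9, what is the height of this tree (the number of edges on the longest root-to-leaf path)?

2 sits deepest: 9 → 7 → 8 → 4 → 1 → 3 → 12 → 5 → 2 — 8 edges from the root.

8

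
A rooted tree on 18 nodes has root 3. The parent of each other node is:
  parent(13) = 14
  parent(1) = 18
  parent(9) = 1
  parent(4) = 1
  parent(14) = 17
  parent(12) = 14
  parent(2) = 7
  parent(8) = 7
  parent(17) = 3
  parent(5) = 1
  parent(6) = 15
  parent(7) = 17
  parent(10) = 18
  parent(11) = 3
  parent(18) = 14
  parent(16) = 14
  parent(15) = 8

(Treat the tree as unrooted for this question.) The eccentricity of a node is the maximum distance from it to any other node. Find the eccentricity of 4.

8

The node farthest from 4 is 6, via 4–1–18–14–17–7–8–15–6 — 8 edges.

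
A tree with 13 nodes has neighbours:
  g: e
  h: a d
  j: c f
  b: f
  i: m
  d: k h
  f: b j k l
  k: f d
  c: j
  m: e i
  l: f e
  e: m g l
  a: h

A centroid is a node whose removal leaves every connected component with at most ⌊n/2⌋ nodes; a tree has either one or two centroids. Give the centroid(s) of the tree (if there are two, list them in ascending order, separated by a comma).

f

Delete f: the remaining components have sizes 5, 4, 2, 1. Max 5 ≤ 6, so f is a centroid.
Every other node leaves some component of size > 6, so the centroid is unique.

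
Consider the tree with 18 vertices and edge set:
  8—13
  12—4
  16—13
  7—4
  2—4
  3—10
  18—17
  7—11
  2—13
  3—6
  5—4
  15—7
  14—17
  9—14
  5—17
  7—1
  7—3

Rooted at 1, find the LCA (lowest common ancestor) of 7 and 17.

Path 7→root: 7 1; path 17→root: 17 5 4 7 1.
First common node: 7.

7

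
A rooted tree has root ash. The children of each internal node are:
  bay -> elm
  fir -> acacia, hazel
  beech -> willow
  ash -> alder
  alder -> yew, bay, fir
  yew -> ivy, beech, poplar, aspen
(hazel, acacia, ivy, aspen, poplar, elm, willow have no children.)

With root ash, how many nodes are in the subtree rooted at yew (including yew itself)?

yew's subtree: {yew, beech, ivy, aspen, poplar, willow}, size 6.

6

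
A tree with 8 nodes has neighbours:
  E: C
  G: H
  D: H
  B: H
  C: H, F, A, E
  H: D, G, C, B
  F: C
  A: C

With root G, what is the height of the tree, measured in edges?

The longest root-to-leaf path is G-H-C-E (3 edges).

3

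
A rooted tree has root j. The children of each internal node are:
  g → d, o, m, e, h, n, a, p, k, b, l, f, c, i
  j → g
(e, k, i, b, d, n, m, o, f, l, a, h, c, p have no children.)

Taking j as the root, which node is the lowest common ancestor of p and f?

p's ancestor chain is p, g, j and f's is f, g, j; they first meet at g.

g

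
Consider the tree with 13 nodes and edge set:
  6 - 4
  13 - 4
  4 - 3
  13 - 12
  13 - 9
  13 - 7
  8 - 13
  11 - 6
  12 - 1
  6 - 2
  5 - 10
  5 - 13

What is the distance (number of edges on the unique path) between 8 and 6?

The path is 8 - 13 - 4 - 6, which has 3 edges.

3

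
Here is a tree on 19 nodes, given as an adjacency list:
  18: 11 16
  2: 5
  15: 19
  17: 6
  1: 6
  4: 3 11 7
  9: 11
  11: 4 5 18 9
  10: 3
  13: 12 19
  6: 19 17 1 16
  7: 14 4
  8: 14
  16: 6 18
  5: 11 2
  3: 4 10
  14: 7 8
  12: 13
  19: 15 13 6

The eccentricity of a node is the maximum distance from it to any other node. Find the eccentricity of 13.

9

The node farthest from 13 is 8, via 13-19-6-16-18-11-4-7-14-8 — 9 edges.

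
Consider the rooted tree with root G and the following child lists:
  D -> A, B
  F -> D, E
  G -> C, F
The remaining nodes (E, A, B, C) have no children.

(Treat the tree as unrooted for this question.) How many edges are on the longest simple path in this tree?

Starting from B, a farthest node is C at distance 4.
One longest path: B - D - F - G - C.
So the diameter is 4.

4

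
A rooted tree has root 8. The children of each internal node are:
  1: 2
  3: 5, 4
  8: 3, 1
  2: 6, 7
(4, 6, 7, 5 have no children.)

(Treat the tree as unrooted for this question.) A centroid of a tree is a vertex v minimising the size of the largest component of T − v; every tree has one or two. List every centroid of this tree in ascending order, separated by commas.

Delete 8: the remaining components have sizes 4, 3. Max 4 ≤ 4, so 8 is a centroid.
1 is adjacent to 8 and is also a centroid (the largest component after removing it is likewise 4).

1, 8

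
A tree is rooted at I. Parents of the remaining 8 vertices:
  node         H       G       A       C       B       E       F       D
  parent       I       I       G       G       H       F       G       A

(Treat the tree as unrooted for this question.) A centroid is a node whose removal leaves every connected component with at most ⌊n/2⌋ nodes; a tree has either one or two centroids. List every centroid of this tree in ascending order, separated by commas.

Delete G: the remaining components have sizes 3, 2, 2, 1. Max 3 ≤ 4, so G is a centroid.
No neighbour of G does as well, so G is the unique centroid.

G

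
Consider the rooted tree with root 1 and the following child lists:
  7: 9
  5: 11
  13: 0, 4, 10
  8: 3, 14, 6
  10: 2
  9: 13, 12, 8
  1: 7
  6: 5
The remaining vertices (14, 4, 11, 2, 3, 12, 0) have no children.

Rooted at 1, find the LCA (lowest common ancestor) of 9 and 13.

9

9's ancestor chain is 9, 7, 1 and 13's is 13, 9, 7, 1; they first meet at 9.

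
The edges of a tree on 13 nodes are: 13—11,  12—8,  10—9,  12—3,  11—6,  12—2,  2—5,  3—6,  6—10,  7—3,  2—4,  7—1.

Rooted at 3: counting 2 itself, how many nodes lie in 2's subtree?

3

2's subtree: {2, 4, 5}, size 3.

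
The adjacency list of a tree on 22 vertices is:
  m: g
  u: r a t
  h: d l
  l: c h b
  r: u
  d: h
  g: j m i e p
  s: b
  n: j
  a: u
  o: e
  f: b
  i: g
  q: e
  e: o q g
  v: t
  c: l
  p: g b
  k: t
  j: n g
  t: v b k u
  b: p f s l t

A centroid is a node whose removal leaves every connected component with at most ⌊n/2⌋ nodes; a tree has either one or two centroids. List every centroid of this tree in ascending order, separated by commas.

b

If b is removed the pieces have sizes 9, 6, 4, 1, 1, all ≤ ⌊22/2⌋ = 11.
No neighbour of b does as well, so b is the unique centroid.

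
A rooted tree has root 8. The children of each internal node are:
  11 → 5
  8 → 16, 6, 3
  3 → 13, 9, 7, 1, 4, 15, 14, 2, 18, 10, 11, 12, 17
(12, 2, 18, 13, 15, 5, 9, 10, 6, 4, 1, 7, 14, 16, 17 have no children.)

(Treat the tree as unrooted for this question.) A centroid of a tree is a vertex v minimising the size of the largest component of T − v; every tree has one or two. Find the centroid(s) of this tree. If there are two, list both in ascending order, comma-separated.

If 3 is removed the pieces have sizes 3, 2, 1, 1, 1, 1, 1, 1, 1, 1, 1, 1, 1, 1, all ≤ ⌊18/2⌋ = 9.
Every other node leaves some component of size > 9, so the centroid is unique.

3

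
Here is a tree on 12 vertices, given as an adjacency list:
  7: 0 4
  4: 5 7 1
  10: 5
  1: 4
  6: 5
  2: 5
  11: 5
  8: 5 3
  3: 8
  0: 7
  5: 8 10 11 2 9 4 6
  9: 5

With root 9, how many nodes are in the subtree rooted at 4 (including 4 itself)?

4

The subtree rooted at 4 contains: 4, 7, 1, 0 — 4 nodes.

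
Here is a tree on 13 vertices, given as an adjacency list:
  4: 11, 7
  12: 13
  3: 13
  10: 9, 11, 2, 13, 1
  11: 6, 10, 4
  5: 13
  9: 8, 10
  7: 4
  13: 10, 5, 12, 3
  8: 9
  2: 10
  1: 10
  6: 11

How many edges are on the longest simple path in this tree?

5

BFS from 8 reaches 7 last, at distance 5; BFS from 7 confirms no node is farther.
Path: 8-9-10-11-4-7.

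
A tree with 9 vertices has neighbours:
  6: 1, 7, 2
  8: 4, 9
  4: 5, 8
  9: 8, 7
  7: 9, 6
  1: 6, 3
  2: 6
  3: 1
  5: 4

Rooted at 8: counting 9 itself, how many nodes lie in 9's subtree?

6

9's subtree: {9, 7, 6, 2, 1, 3}, size 6.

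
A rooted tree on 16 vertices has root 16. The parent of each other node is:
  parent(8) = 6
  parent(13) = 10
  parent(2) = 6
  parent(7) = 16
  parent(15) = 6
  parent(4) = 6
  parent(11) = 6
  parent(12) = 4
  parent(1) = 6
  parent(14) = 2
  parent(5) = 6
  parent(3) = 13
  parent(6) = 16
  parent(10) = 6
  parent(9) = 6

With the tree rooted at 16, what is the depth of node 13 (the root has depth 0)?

16 – 6 – 10 – 13 — 3 edges.

3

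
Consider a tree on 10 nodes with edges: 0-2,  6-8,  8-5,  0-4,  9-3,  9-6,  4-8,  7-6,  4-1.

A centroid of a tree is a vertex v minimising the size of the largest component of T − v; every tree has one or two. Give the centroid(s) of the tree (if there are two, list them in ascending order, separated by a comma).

If 8 is removed the pieces have sizes 4, 4, 1, all ≤ ⌊10/2⌋ = 5.
No neighbour of 8 does as well, so 8 is the unique centroid.

8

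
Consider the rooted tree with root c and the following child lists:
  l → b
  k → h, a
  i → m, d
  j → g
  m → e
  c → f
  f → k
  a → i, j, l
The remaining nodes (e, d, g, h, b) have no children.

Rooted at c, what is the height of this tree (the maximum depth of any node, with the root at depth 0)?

6

The longest root-to-leaf path is c → f → k → a → i → m → e (6 edges).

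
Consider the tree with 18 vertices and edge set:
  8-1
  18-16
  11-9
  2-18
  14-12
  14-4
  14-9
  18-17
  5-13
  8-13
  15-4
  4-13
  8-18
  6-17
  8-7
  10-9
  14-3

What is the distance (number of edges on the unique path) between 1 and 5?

3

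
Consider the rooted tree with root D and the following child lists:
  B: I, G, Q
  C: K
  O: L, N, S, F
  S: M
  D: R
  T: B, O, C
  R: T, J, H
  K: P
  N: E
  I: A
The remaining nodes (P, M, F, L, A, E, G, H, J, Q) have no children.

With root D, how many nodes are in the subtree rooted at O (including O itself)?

7

O's subtree: {O, F, N, S, L, E, M}, size 7.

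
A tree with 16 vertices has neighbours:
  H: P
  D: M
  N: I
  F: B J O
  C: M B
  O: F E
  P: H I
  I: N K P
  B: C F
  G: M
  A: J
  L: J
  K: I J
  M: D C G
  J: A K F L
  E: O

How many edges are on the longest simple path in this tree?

A longest path is G – M – C – B – F – J – K – I – P – H, with 9 edges.

9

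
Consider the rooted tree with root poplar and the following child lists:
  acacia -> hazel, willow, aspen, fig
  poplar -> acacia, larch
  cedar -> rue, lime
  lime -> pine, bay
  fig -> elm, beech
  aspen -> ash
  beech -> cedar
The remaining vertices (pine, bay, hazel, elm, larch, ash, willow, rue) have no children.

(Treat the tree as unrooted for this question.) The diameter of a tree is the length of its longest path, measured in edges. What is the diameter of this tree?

7

A longest path is pine - lime - cedar - beech - fig - acacia - poplar - larch, with 7 edges.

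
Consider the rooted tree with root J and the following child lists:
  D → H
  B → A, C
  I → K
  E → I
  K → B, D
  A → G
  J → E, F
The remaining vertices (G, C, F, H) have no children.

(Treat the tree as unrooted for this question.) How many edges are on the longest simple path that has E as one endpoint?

5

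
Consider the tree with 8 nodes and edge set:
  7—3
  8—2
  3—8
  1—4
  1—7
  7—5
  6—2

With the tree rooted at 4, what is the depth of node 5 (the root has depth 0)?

3

Path from 4 to 5: 4 → 1 → 7 → 5, which has 3 edges.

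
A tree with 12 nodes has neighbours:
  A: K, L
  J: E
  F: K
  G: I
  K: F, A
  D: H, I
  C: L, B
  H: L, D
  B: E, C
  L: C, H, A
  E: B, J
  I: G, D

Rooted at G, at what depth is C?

Path from G to C: G – I – D – H – L – C, which has 5 edges.

5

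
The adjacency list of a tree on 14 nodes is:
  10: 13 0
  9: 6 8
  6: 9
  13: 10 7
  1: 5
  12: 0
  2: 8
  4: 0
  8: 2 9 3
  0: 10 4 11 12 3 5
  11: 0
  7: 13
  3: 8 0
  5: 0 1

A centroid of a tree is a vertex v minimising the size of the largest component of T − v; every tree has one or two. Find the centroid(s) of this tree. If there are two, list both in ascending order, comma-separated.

0

Removing 0 splits the tree into components of sizes 5, 3, 2, 1, 1, 1; the largest is 5 ≤ ⌊14/2⌋ = 7.
Every other node leaves some component of size > 7, so the centroid is unique.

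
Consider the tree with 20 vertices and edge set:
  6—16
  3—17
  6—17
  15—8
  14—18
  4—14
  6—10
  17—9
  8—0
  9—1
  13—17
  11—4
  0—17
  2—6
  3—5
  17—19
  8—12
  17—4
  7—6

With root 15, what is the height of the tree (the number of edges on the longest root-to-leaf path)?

A deepest node is 18, reached by 15 → 8 → 0 → 17 → 4 → 14 → 18.
That path has 6 edges, so the height is 6.

6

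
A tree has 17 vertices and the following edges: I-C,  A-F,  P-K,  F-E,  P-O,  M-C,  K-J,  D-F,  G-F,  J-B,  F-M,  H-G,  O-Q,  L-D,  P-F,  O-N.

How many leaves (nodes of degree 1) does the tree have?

8

The leaves are A, B, E, H, I, L, N, Q.
That is 8 leaves.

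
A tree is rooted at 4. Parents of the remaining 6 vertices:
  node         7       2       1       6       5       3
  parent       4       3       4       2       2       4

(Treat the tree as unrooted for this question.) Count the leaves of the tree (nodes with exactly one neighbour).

4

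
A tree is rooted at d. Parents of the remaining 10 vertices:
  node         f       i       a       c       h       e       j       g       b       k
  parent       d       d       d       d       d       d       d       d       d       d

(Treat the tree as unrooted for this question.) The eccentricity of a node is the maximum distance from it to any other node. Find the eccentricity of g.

The node farthest from g is e (b, i, h, a, f, j, k, c also at distance 2), via g – d – e — 2 edges.

2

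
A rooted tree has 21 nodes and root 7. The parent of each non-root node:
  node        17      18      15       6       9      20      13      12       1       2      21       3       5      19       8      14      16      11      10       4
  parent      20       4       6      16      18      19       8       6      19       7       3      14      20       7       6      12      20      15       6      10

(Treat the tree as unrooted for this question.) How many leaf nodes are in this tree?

Exactly 8 nodes have a single neighbour: 1, 2, 5, 9, 11, 13, 17, 21.

8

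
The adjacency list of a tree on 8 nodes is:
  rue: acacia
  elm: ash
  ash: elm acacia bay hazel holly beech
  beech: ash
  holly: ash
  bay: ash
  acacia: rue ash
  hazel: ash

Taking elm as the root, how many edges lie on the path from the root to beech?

2

Path from elm to beech: elm–ash–beech, which has 2 edges.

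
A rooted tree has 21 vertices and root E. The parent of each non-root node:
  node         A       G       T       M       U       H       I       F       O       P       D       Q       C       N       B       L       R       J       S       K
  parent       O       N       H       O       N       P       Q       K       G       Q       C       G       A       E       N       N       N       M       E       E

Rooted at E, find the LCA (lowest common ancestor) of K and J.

E

Path K→root: K E; path J→root: J M O G N E.
First common node: E.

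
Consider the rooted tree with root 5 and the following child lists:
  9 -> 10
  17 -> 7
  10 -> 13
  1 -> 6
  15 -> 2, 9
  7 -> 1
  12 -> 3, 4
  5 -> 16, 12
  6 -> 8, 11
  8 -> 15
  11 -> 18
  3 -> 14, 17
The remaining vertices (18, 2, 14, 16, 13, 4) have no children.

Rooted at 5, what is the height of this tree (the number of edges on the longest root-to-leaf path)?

11

13 sits deepest: 5-12-3-17-7-1-6-8-15-9-10-13 — 11 edges from the root.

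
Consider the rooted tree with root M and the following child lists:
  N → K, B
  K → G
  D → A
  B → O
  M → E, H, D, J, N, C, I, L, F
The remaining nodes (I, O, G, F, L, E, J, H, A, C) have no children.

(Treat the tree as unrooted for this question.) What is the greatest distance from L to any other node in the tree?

Distances from L peak at 4, attained at O (G also at distance 4).
L – M – N – B – O

4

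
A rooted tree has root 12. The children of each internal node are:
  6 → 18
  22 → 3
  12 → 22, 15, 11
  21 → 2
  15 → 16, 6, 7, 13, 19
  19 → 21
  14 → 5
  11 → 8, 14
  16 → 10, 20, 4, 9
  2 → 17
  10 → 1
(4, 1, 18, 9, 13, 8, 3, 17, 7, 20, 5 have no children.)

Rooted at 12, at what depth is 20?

3

12–15–16–20 — 3 edges.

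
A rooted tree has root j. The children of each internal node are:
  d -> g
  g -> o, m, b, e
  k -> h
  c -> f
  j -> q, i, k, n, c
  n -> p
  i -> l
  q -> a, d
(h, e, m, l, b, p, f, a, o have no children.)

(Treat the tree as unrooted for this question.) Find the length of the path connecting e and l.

e - g - d - q - j - i - l: 6 edges.

6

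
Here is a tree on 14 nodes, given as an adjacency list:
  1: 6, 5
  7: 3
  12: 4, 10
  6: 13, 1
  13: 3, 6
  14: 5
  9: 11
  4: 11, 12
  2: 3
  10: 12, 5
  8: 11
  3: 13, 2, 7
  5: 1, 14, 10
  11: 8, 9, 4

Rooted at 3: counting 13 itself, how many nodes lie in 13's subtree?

11

13's subtree: {13, 6, 1, 5, 14, 10, 12, 4, 11, 9, 8}, size 11.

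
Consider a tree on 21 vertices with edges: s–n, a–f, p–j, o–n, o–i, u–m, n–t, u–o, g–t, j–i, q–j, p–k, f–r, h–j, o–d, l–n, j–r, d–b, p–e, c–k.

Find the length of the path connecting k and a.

5

Walking from k: k – p – j – r – f – a. Length 5.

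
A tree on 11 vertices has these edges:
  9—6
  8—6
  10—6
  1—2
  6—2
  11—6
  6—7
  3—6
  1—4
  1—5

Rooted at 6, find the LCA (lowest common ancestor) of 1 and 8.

6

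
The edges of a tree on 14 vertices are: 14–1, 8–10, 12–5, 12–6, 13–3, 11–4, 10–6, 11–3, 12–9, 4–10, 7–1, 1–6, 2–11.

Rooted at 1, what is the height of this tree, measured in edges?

13 sits deepest: 1 – 6 – 10 – 4 – 11 – 3 – 13 — 6 edges from the root.

6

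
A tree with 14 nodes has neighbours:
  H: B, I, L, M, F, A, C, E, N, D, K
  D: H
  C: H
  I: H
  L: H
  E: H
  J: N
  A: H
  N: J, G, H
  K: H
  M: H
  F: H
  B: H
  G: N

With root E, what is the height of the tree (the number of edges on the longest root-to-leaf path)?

3

The longest root-to-leaf path is E – H – N – J (3 edges).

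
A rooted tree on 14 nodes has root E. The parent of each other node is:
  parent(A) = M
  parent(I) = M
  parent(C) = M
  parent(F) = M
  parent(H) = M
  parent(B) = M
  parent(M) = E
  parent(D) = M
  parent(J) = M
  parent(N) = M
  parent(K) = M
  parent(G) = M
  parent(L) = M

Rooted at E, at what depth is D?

Climbing from D to the root: D – M – E. That's 2 steps.

2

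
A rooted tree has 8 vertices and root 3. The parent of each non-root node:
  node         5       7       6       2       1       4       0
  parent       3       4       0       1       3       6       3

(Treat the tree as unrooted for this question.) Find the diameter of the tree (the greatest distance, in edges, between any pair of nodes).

Starting from 7, a farthest node is 2 at distance 6.
One longest path: 7 – 4 – 6 – 0 – 3 – 1 – 2.
So the diameter is 6.

6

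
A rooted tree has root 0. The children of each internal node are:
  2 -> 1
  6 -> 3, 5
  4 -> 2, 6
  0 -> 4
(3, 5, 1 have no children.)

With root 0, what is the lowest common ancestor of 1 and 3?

4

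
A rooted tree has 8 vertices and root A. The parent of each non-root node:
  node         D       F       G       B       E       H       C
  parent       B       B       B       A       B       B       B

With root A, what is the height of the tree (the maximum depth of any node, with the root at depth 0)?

A deepest node is C, reached by A → B → C.
That path has 2 edges, so the height is 2.

2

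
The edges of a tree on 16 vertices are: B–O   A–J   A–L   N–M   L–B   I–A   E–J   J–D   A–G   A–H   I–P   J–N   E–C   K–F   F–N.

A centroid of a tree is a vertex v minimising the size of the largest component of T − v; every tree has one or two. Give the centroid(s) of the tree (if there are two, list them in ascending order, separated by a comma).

A, J

Removing A splits the tree into components of sizes 8, 3, 2, 1, 1; the largest is 8 ≤ ⌊16/2⌋ = 8.
J is adjacent to A and is also a centroid (the largest component after removing it is likewise 8).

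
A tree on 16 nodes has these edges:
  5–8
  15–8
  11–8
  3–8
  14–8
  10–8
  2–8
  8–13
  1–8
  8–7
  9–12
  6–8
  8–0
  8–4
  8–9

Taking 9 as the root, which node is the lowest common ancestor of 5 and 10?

8

Ancestors of 5 (toward the root): 5, 8, 9.
Ancestors of 10: 10, 8, 9.
The deepest node appearing in both lists is 8.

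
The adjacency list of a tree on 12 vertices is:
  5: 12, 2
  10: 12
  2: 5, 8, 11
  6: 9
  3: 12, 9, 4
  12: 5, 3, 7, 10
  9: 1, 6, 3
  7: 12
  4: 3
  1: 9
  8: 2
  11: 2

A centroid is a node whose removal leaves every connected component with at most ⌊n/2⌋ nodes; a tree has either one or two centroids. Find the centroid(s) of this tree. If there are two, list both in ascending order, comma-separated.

Removing 12 splits the tree into components of sizes 5, 4, 1, 1; the largest is 5 ≤ ⌊12/2⌋ = 6.
Every other node leaves some component of size > 6, so the centroid is unique.

12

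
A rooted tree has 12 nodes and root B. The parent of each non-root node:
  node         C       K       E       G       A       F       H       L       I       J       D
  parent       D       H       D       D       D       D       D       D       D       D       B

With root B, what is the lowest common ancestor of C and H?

D

C's ancestor chain is C, D, B and H's is H, D, B; they first meet at D.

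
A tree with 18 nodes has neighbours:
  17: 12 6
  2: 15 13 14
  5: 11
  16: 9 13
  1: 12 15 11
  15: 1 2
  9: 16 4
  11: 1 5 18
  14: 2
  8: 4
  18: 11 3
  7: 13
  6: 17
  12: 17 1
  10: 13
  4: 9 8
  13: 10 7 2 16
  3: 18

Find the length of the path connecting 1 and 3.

1 – 11 – 18 – 3: 3 edges.

3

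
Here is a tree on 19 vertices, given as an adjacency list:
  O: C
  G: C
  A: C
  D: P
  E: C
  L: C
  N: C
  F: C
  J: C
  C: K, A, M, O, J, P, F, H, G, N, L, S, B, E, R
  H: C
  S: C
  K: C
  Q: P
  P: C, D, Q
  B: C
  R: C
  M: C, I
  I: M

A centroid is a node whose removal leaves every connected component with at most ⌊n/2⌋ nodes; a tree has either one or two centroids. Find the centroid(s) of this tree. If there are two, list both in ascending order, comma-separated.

C

Delete C: the remaining components have sizes 3, 2, 1, 1, 1, 1, 1, 1, 1, 1, 1, 1, 1, 1, 1. Max 3 ≤ 9, so C is a centroid.
No neighbour of C does as well, so C is the unique centroid.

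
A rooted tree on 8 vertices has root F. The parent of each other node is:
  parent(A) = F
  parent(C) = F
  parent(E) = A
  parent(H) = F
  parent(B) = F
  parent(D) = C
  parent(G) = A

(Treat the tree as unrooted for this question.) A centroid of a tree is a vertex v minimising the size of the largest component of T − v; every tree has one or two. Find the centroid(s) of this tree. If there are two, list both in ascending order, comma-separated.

F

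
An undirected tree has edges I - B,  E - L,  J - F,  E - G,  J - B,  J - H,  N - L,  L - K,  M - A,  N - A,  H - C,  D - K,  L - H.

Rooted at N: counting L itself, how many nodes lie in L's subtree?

Descendants of L (including itself): L, E, H, K, G, J, C, D, F, B, I. That's 11.

11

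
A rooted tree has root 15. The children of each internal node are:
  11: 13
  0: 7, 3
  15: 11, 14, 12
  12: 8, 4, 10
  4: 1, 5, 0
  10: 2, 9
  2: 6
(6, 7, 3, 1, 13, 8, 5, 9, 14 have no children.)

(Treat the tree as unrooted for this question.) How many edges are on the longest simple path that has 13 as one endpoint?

6

The node farthest from 13 is 3 (7, 6 also at distance 6), via 13-11-15-12-4-0-3 — 6 edges.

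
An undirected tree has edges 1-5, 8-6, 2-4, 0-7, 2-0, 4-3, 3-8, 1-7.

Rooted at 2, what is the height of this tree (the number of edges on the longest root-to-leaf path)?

The longest root-to-leaf path is 2 → 4 → 3 → 8 → 6 (4 edges).

4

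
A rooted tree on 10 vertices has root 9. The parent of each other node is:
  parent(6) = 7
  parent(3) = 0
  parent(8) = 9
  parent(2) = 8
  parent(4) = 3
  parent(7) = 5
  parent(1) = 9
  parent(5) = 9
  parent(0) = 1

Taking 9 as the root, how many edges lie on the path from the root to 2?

2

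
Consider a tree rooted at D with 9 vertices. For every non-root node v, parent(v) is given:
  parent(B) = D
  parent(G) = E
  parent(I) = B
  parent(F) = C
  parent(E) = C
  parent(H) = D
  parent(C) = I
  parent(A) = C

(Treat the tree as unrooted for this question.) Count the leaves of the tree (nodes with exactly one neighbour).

The leaves are A, F, G, H.
That is 4 leaves.

4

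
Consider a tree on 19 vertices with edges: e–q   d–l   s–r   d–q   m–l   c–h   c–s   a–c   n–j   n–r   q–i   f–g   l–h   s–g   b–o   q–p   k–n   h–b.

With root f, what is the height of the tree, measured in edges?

8

The longest root-to-leaf path is f-g-s-c-h-l-d-q-i (8 edges).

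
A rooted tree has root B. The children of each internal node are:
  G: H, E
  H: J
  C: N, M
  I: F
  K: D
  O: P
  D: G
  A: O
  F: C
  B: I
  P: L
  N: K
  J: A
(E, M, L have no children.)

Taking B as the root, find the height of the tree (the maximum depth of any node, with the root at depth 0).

L sits deepest: B → I → F → C → N → K → D → G → H → J → A → O → P → L — 13 edges from the root.

13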